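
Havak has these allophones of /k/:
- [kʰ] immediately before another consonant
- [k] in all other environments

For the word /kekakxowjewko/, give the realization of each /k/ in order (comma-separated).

[k], [k], [kʰ], [k]

Occurrence 1 (position 1): no conditioning environment matches → elsewhere allophone [k].
Occurrence 2 (position 3): no conditioning environment matches → elsewhere allophone [k].
Occurrence 3 (position 5): immediately before another consonant → [kʰ].
Occurrence 4 (position 12): no conditioning environment matches → elsewhere allophone [k].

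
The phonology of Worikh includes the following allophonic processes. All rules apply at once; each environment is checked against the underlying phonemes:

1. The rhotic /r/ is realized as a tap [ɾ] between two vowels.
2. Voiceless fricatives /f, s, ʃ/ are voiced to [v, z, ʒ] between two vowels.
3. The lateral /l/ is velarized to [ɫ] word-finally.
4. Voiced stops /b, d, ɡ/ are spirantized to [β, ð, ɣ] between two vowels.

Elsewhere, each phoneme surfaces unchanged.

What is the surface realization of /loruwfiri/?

[loɾuwfiɾi]

/l/ (word-initial): rule 3 targets it, but not word-finally → unchanged [l].
/o/ (between /l/ and /r/) is unaffected → [o].
/r/ — between /o/ and /u/, between two vowels — surfaces as [ɾ] (rule 1).
/u/ stays [u].
/w/ (between /u/ and /f/): no rule targets it → [w].
/f/ (between /w/ and /i/): rule 2 targets it, but not between two vowels → unchanged [f].
/i/ (between /f/ and /r/): no rule targets it → [i].
Rule 1 applies to /r/ (between /i/ and /i/: between two vowels) → [ɾ].
/i/ stays [i].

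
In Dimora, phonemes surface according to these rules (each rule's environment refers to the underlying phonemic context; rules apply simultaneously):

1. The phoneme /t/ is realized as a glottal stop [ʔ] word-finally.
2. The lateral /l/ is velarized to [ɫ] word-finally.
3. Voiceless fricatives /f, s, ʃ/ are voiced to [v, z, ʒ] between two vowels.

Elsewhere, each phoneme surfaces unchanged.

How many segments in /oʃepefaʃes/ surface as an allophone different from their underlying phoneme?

Segments that undergo a rule: /ʃ/ → [ʒ] (rule 3); /f/ → [v] (rule 3); /ʃ/ → [ʒ] (rule 3).
All other segments surface unchanged.

3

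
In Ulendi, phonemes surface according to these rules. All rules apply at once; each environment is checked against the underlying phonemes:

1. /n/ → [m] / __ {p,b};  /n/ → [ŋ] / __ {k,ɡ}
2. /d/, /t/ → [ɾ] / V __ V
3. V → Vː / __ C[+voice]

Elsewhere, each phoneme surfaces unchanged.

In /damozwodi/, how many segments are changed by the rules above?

4

Segments that undergo a rule: /a/ → [aː] (rule 3); /o/ → [oː] (rule 3); /o/ → [oː] (rule 3); /d/ → [ɾ] (rule 2).
All other segments surface unchanged.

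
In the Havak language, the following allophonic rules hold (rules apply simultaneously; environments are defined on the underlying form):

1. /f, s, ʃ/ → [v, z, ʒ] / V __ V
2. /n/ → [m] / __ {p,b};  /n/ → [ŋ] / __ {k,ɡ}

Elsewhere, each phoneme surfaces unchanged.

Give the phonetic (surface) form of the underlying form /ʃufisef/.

[ʃuvizef]

/ʃ/ (word-initial) fails the environment for rule 1, so it stays [ʃ].
/u/ (between /ʃ/ and /f/): no rule targets it → [u].
/f/ — between /u/ and /i/, between two vowels — surfaces as [v] (rule 1).
/i/ (between /f/ and /s/) is unaffected → [i].
/s/ — between /i/ and /e/, between two vowels — surfaces as [z] (rule 1).
/e/ (between /s/ and /f/) is unaffected → [e].
/f/ (word-final) is in the target of rule 1 but the environment (between two vowels) is not met → [f].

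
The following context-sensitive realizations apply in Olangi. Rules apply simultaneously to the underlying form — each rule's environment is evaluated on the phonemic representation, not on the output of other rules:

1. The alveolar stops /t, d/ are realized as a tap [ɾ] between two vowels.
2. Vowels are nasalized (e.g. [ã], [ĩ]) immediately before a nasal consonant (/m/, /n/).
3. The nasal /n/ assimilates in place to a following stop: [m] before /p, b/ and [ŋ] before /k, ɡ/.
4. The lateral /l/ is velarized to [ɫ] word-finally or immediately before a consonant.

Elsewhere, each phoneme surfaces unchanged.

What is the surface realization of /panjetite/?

/p/ (word-initial): no rule targets it → [p].
Rule 2 applies to /a/ (between /p/ and /n/: before a nasal consonant) → [ã].
/n/ (between /a/ and /j/): rule 3 targets it, but not before a labial or velar stop → unchanged [n].
/j/ stays [j].
/e/ (between /j/ and /t/) fails the environment for rule 2, so it stays [e].
/t/ (between /e/ and /i/) occurs between two vowels → [ɾ] by rule 1.
/i/ — between /t/ and /t/; rule 2 does not apply here → [i].
Rule 1 applies to /t/ (between /i/ and /e/: between two vowels) → [ɾ].
/e/ — word-final; rule 2 does not apply here → [e].

[pãnjeɾiɾe]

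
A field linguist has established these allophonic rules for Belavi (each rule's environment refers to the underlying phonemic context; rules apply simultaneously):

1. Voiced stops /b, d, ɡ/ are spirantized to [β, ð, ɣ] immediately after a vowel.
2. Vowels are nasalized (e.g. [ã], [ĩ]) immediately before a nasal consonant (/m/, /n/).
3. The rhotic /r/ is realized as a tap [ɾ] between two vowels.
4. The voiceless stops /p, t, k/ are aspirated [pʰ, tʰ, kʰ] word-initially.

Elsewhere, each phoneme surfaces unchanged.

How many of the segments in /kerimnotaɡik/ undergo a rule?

4

Segments that undergo a rule: /k/ → [kʰ] (rule 4); /r/ → [ɾ] (rule 3); /i/ → [ĩ] (rule 2); /ɡ/ → [ɣ] (rule 1).
All other segments surface unchanged.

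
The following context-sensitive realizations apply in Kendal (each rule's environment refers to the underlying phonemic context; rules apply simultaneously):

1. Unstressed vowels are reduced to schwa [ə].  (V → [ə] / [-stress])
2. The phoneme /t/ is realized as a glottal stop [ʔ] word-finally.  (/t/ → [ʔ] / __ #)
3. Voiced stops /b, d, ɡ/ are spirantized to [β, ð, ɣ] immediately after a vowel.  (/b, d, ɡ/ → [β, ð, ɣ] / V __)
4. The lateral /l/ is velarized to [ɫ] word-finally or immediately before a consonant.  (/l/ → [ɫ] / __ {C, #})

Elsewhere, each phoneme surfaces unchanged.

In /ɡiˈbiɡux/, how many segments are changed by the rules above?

4

Segments that undergo a rule: /i/ → [ə] (rule 1); /b/ → [β] (rule 3); /ɡ/ → [ɣ] (rule 3); /u/ → [ə] (rule 1).
All other segments surface unchanged.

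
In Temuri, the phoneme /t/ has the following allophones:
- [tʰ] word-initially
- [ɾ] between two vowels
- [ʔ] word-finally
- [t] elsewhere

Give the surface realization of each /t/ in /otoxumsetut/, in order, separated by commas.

Occurrence 1 (position 2): between two vowels → [ɾ].
Occurrence 2 (position 9): between two vowels → [ɾ].
Occurrence 3 (position 11): word-finally → [ʔ].

[ɾ], [ɾ], [ʔ]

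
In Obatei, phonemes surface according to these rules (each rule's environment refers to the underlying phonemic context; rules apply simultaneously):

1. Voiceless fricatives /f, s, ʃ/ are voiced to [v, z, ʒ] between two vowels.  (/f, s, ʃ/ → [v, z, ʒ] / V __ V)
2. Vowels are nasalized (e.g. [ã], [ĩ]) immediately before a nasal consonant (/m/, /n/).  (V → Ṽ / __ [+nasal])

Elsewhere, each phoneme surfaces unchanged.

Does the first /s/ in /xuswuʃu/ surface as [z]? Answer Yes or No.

/s/ — between /u/ and /w/; rule 1 does not apply here → [s].
The actual realization is [s], not [z].

No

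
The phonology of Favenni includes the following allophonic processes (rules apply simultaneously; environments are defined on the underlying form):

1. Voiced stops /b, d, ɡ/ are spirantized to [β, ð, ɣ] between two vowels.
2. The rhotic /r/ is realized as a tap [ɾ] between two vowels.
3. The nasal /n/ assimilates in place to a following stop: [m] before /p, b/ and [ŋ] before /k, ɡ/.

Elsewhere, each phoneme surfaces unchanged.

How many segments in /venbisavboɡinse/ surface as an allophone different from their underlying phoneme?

2

Segments that undergo a rule: /n/ → [m] (rule 3); /ɡ/ → [ɣ] (rule 1).
All other segments surface unchanged.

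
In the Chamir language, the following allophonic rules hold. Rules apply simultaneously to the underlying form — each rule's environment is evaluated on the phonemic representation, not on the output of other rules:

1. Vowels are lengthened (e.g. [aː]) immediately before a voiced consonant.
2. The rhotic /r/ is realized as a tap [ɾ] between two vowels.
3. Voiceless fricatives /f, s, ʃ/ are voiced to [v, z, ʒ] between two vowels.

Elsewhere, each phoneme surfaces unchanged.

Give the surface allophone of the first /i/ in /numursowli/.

/i/ — word-final; rule 1 does not apply here → [i].

[i]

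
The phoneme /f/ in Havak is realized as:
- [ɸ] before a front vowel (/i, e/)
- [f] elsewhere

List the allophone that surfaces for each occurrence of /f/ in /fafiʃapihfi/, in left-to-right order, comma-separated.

Occurrence 1 (position 1): no conditioning environment matches → elsewhere allophone [f].
Occurrence 2 (position 3): before a front vowel (/i, e/) → [ɸ].
Occurrence 3 (position 10): before a front vowel (/i, e/) → [ɸ].

[f], [ɸ], [ɸ]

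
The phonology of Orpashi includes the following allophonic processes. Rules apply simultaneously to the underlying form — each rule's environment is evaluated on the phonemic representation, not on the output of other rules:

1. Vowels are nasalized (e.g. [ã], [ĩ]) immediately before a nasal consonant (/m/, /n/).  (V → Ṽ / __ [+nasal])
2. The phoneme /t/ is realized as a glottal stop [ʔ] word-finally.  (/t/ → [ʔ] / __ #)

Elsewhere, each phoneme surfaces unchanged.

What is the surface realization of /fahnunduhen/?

/f/ (word-initial) is unaffected → [f].
/a/ (between /f/ and /h/) is in the target of rule 1 but the environment (before a nasal consonant) is not met → [a].
/h/ stays [h].
/n/ stays [n].
/u/ meets the environment for rule 1 (before a nasal consonant) → [ũ].
/n/ (between /u/ and /d/) is unaffected → [n].
/d/ (between /n/ and /u/): no rule targets it → [d].
/u/ (between /d/ and /h/): rule 1 targets it, but not before a nasal consonant → unchanged [u].
/h/ (between /u/ and /e/): no rule targets it → [h].
/e/ meets the environment for rule 1 (before a nasal consonant) → [ẽ].
/n/ (word-final): no rule targets it → [n].

[fahnũnduhẽn]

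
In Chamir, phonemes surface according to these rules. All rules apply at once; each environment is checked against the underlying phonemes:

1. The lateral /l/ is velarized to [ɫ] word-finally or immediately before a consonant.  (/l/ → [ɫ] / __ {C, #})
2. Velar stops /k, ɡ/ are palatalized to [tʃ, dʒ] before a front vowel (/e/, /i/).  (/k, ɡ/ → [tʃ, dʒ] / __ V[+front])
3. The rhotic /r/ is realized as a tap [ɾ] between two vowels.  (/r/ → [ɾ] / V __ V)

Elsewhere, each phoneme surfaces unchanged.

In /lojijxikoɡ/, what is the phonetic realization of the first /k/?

[k]

/k/ (between /i/ and /o/): rule 2 targets it, but not before a front vowel → unchanged [k].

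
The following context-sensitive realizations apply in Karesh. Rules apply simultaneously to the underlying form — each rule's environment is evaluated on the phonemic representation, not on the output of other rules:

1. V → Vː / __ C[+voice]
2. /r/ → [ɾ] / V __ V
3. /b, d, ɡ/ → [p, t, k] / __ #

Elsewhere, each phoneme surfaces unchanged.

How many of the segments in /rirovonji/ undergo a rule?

4

Segments that undergo a rule: /i/ → [iː] (rule 1); /r/ → [ɾ] (rule 2); /o/ → [oː] (rule 1); /o/ → [oː] (rule 1).
All other segments surface unchanged.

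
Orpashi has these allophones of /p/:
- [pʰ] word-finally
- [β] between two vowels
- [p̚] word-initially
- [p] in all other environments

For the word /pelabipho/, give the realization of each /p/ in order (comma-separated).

[p̚], [p]

Occurrence 1 (position 1): word-initially → [p̚].
Occurrence 2 (position 7): no conditioning environment matches → elsewhere allophone [p].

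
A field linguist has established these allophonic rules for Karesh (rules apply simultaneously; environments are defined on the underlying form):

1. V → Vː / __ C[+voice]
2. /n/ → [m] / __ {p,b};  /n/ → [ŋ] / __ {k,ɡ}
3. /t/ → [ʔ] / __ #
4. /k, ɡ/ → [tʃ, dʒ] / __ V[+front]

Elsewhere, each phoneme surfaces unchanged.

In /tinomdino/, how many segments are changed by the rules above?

Segments that undergo a rule: /i/ → [iː] (rule 1); /o/ → [oː] (rule 1); /i/ → [iː] (rule 1).
All other segments surface unchanged.

3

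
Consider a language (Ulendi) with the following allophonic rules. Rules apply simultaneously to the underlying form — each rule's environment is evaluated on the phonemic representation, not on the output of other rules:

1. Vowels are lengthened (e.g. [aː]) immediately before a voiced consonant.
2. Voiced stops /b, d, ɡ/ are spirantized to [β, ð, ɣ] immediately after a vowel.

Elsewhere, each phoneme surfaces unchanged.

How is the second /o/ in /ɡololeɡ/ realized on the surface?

Rule 1 applies to /o/ (between /l/ and /l/: before a voiced consonant) → [oː].

[oː]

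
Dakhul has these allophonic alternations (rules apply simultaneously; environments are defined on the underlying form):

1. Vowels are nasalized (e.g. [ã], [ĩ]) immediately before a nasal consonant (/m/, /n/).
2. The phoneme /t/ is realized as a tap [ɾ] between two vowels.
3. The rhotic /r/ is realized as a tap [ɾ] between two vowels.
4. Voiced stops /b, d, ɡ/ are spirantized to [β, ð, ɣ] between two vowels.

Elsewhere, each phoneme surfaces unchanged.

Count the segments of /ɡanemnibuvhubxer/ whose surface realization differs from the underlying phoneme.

3

Segments that undergo a rule: /a/ → [ã] (rule 1); /e/ → [ẽ] (rule 1); /b/ → [β] (rule 4).
All other segments surface unchanged.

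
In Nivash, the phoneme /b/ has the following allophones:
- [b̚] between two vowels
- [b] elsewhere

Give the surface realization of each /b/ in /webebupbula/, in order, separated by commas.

[b̚], [b̚], [b]

Occurrence 1 (position 3): between two vowels → [b̚].
Occurrence 2 (position 5): between two vowels → [b̚].
Occurrence 3 (position 8): no conditioning environment matches → elsewhere allophone [b].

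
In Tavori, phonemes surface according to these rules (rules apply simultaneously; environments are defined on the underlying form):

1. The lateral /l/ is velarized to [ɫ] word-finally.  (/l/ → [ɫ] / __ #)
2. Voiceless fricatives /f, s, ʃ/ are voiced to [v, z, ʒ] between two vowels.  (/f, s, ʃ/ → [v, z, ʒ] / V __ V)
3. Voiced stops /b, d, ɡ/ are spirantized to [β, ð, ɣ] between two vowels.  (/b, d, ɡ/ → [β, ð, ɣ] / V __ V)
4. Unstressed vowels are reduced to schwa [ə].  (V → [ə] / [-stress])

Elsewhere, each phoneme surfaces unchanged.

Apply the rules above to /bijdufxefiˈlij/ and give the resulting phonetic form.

[bəjdəfxəvəˈlij]

/b/ (word-initial) fails the environment for rule 3, so it stays [b].
Rule 4 applies to /i/ (between /b/ and /j/: in an unstressed syllable) → [ə].
/j/ stays [j].
/d/ — between /j/ and /u/; rule 3 does not apply here → [d].
/u/ (between /d/ and /f/): in an unstressed syllable, so rule 4 applies → [ə].
/f/ (between /u/ and /x/) fails the environment for rule 2, so it stays [f].
/x/ (between /f/ and /e/) is unaffected → [x].
Rule 4 applies to /e/ (between /x/ and /f/: in an unstressed syllable) → [ə].
/f/ (between /e/ and /i/) occurs between two vowels → [v] by rule 2.
/i/ (between /f/ and /l/) occurs in an unstressed syllable → [ə] by rule 4.
/l/ (between /i/ and /i/) fails the environment for rule 1, so it stays [l].
/i/ (between /l/ and /j/) fails the environment for rule 4, so it stays [i].
/j/ (word-final): no rule targets it → [j].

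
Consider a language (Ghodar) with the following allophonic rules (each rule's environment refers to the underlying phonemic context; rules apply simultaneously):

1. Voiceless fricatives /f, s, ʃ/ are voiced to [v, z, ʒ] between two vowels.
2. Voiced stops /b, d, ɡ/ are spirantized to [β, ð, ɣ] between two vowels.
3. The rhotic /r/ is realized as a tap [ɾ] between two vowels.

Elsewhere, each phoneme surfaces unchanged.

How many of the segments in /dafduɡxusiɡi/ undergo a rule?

2

Segments that undergo a rule: /s/ → [z] (rule 1); /ɡ/ → [ɣ] (rule 2).
All other segments surface unchanged.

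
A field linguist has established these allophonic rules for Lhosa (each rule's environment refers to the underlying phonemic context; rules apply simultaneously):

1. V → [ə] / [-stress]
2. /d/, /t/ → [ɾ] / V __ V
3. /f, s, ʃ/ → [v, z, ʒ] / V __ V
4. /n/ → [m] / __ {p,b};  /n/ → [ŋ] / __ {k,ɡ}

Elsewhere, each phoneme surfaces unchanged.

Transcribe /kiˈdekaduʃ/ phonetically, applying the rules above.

/k/ (word-initial) is unaffected → [k].
/i/ — between /k/ and /d/, in an unstressed syllable — surfaces as [ə] (rule 1).
/d/ meets the environment for rule 2 (between two vowels) → [ɾ].
/e/ (between /d/ and /k/) is in the target of rule 1 but the environment (in an unstressed syllable) is not met → [e].
/k/ (between /e/ and /a/): no rule targets it → [k].
/a/ — between /k/ and /d/, in an unstressed syllable — surfaces as [ə] (rule 1).
/d/ (between /a/ and /u/): between two vowels, so rule 2 applies → [ɾ].
/u/ (between /d/ and /ʃ/): in an unstressed syllable, so rule 1 applies → [ə].
/ʃ/ — word-final; rule 3 does not apply here → [ʃ].

[kəˈɾekəɾəʃ]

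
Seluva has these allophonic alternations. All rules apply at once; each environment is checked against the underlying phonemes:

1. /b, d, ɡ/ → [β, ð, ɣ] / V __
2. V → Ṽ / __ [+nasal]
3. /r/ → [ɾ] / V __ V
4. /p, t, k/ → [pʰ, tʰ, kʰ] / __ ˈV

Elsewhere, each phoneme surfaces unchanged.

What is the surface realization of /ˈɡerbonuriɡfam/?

[ˈɡerbõnuɾiɣfãm]

/ɡ/ (word-initial) is in the target of rule 1 but the environment (immediately after a vowel) is not met → [ɡ].
/e/ — between /ɡ/ and /r/; rule 2 does not apply here → [e].
/r/ (between /e/ and /b/) is in the target of rule 3 but the environment (between two vowels) is not met → [r].
/b/ (between /r/ and /o/): rule 1 targets it, but not immediately after a vowel → unchanged [b].
/o/ meets the environment for rule 2 (before a nasal consonant) → [õ].
/n/ stays [n].
/u/ (between /n/ and /r/) fails the environment for rule 2, so it stays [u].
/r/ — between /u/ and /i/, between two vowels — surfaces as [ɾ] (rule 3).
/i/ (between /r/ and /ɡ/) fails the environment for rule 2, so it stays [i].
/ɡ/ — between /i/ and /f/, immediately after a vowel — surfaces as [ɣ] (rule 1).
/f/ (between /ɡ/ and /a/): no rule targets it → [f].
/a/ meets the environment for rule 2 (before a nasal consonant) → [ã].
/m/ stays [m].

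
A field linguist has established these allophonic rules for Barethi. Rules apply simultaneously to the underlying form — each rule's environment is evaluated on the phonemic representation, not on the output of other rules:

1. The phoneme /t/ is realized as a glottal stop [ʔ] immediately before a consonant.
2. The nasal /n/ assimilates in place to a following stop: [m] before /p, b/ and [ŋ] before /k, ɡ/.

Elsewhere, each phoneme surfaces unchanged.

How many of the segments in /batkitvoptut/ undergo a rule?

2

Segments that undergo a rule: /t/ → [ʔ] (rule 1); /t/ → [ʔ] (rule 1).
All other segments surface unchanged.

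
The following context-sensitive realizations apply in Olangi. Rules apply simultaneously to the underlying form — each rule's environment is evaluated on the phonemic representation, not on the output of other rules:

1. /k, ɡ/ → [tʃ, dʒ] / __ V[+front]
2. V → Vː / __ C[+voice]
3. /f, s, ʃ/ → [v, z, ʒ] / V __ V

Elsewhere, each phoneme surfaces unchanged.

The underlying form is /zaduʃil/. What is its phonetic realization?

[zaːduʒiːl]

/z/ (word-initial) is unaffected → [z].
Rule 2 applies to /a/ (between /z/ and /d/: before a voiced consonant) → [aː].
/d/ (between /a/ and /u/): no rule targets it → [d].
/u/ (between /d/ and /ʃ/) is in the target of rule 2 but the environment (before a voiced consonant) is not met → [u].
/ʃ/ — between /u/ and /i/, between two vowels — surfaces as [ʒ] (rule 3).
/i/ — between /ʃ/ and /l/, before a voiced consonant — surfaces as [iː] (rule 2).
/l/ (word-final): no rule targets it → [l].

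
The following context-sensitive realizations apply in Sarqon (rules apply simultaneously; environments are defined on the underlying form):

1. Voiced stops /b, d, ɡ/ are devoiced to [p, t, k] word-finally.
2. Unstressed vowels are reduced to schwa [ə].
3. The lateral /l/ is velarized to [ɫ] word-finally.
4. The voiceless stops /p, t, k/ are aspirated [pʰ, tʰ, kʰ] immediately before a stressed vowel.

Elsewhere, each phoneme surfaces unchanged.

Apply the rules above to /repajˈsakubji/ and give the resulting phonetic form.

[rəpəjˈsakəbjə]

/r/ (word-initial): no rule targets it → [r].
/e/ — between /r/ and /p/, in an unstressed syllable — surfaces as [ə] (rule 2).
/p/ (between /e/ and /a/) is in the target of rule 4 but the environment (immediately before a stressed vowel) is not met → [p].
/a/ meets the environment for rule 2 (in an unstressed syllable) → [ə].
/j/ stays [j].
/s/ (between /j/ and /a/) is unaffected → [s].
/a/ (between /s/ and /k/): rule 2 targets it, but not in an unstressed syllable → unchanged [a].
/k/ — between /a/ and /u/; rule 4 does not apply here → [k].
/u/ — between /k/ and /b/, in an unstressed syllable — surfaces as [ə] (rule 2).
/b/ (between /u/ and /j/) fails the environment for rule 1, so it stays [b].
/j/ (between /b/ and /i/): no rule targets it → [j].
/i/ (word-final) occurs in an unstressed syllable → [ə] by rule 2.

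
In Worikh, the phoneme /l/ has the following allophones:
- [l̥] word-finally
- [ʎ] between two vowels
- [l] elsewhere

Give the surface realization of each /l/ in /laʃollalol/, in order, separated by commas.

Occurrence 1 (position 1): no conditioning environment matches → elsewhere allophone [l].
Occurrence 2 (position 5): no conditioning environment matches → elsewhere allophone [l].
Occurrence 3 (position 6): no conditioning environment matches → elsewhere allophone [l].
Occurrence 4 (position 8): between two vowels → [ʎ].
Occurrence 5 (position 10): word-finally → [l̥].

[l], [l], [l], [ʎ], [l̥]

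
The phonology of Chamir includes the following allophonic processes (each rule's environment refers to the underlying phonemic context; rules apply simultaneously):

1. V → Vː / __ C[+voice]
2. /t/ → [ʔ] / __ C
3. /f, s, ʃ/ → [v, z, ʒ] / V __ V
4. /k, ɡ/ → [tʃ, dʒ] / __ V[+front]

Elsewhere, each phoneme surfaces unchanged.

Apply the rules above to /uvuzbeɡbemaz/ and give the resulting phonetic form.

[uːvuːzbeːɡbeːmaːz]

/u/ (word-initial): before a voiced consonant, so rule 1 applies → [uː].
/v/ (between /u/ and /u/) is unaffected → [v].
/u/ (between /v/ and /z/) occurs before a voiced consonant → [uː] by rule 1.
/z/ — not in any rule's target class → [z].
/b/ stays [b].
Rule 1 applies to /e/ (between /b/ and /ɡ/: before a voiced consonant) → [eː].
/ɡ/ — between /e/ and /b/; rule 4 does not apply here → [ɡ].
/b/ (between /ɡ/ and /e/): no rule targets it → [b].
/e/ (between /b/ and /m/): before a voiced consonant, so rule 1 applies → [eː].
/m/ (between /e/ and /a/) is unaffected → [m].
/a/ meets the environment for rule 1 (before a voiced consonant) → [aː].
/z/ (word-final) is unaffected → [z].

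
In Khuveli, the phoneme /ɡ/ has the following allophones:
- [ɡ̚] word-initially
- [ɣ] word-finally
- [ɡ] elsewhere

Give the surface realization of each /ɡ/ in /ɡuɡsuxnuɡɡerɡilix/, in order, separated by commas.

Occurrence 1 (position 1): word-initially → [ɡ̚].
Occurrence 2 (position 3): no conditioning environment matches → elsewhere allophone [ɡ].
Occurrence 3 (position 9): no conditioning environment matches → elsewhere allophone [ɡ].
Occurrence 4 (position 10): no conditioning environment matches → elsewhere allophone [ɡ].
Occurrence 5 (position 13): no conditioning environment matches → elsewhere allophone [ɡ].

[ɡ̚], [ɡ], [ɡ], [ɡ], [ɡ]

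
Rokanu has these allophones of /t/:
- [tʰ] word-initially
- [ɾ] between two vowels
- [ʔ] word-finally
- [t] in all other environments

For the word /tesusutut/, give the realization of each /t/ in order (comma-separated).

[tʰ], [ɾ], [ʔ]

Occurrence 1 (position 1): word-initially → [tʰ].
Occurrence 2 (position 7): between two vowels → [ɾ].
Occurrence 3 (position 9): word-finally → [ʔ].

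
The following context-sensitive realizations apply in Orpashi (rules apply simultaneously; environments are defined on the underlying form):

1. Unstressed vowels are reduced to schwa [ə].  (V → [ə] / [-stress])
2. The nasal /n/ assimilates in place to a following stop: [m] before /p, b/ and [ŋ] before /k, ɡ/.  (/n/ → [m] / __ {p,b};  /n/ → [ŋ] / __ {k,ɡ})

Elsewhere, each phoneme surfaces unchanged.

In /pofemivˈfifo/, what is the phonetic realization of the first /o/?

[ə]

/o/ — between /p/ and /f/, in an unstressed syllable — surfaces as [ə] (rule 1).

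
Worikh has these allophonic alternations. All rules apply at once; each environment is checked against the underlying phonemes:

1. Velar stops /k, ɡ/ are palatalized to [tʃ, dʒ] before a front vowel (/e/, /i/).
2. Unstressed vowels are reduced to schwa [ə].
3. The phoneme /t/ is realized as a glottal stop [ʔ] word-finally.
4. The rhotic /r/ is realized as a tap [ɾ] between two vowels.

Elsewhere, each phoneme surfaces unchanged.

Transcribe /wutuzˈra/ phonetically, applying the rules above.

[wətəzˈra]

Rule 2 applies to /u/ (between /w/ and /t/: in an unstressed syllable) → [ə].
/t/ (between /u/ and /u/) fails the environment for rule 3, so it stays [t].
/u/ meets the environment for rule 2 (in an unstressed syllable) → [ə].
/r/ (between /z/ and /a/): rule 4 targets it, but not between two vowels → unchanged [r].
/a/ (word-final) is in the target of rule 2 but the environment (in an unstressed syllable) is not met → [a].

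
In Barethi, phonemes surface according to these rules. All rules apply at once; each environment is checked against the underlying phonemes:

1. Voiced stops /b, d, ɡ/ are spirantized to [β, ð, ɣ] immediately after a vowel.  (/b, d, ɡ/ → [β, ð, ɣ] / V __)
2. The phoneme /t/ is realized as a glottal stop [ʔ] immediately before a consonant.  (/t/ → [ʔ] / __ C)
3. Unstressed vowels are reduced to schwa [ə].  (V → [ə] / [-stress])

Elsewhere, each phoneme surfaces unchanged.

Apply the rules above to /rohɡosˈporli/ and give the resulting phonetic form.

/r/ (word-initial): no rule targets it → [r].
/o/ — between /r/ and /h/, in an unstressed syllable — surfaces as [ə] (rule 3).
/h/ (between /o/ and /ɡ/) is unaffected → [h].
/ɡ/ — between /h/ and /o/; rule 1 does not apply here → [ɡ].
/o/ (between /ɡ/ and /s/): in an unstressed syllable, so rule 3 applies → [ə].
/s/ — not in any rule's target class → [s].
/p/ (between /s/ and /o/): no rule targets it → [p].
/o/ (between /p/ and /r/) is in the target of rule 3 but the environment (in an unstressed syllable) is not met → [o].
/r/ (between /o/ and /l/) is unaffected → [r].
/l/ (between /r/ and /i/) is unaffected → [l].
/i/ (word-final): in an unstressed syllable, so rule 3 applies → [ə].

[rəhɡəsˈporlə]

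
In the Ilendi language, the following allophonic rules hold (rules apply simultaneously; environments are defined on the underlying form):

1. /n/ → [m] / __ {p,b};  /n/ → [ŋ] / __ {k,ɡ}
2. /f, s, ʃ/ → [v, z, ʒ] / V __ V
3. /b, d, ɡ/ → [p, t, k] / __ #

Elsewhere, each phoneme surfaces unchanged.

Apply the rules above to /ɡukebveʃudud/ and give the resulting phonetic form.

/ɡ/ (word-initial) fails the environment for rule 3, so it stays [ɡ].
/u/ stays [u].
/k/ — not in any rule's target class → [k].
/e/ stays [e].
/b/ (between /e/ and /v/) is in the target of rule 3 but the environment (word-finally) is not met → [b].
/v/ (between /b/ and /e/) is unaffected → [v].
/e/ — not in any rule's target class → [e].
/ʃ/ (between /e/ and /u/) occurs between two vowels → [ʒ] by rule 2.
/u/ (between /ʃ/ and /d/) is unaffected → [u].
/d/ (between /u/ and /u/) fails the environment for rule 3, so it stays [d].
/u/ (between /d/ and /d/): no rule targets it → [u].
/d/ (word-final): word-finally, so rule 3 applies → [t].

[ɡukebveʒudut]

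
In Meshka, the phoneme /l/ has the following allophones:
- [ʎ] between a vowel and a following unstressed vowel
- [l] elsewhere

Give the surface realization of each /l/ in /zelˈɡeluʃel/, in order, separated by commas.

[l], [ʎ], [l]

Occurrence 1 (position 3): no conditioning environment matches → elsewhere allophone [l].
Occurrence 2 (position 6): between a vowel and a following unstressed vowel → [ʎ].
Occurrence 3 (position 10): no conditioning environment matches → elsewhere allophone [l].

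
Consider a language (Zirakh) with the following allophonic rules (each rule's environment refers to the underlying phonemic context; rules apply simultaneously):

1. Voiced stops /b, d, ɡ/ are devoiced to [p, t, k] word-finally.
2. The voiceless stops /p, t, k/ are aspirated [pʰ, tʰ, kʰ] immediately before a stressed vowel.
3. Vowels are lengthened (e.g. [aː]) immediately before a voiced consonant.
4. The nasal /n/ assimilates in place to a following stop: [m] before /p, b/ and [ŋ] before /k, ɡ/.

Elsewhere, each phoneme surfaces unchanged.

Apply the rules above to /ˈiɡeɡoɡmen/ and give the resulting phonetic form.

/i/ meets the environment for rule 3 (before a voiced consonant) → [iː].
/ɡ/ (between /i/ and /e/) fails the environment for rule 1, so it stays [ɡ].
/e/ (between /ɡ/ and /ɡ/) occurs before a voiced consonant → [eː] by rule 3.
/ɡ/ (between /e/ and /o/): rule 1 targets it, but not word-finally → unchanged [ɡ].
/o/ meets the environment for rule 3 (before a voiced consonant) → [oː].
/ɡ/ — between /o/ and /m/; rule 1 does not apply here → [ɡ].
/m/ — not in any rule's target class → [m].
/e/ (between /m/ and /n/) occurs before a voiced consonant → [eː] by rule 3.
/n/ (word-final): rule 4 targets it, but not before a labial or velar stop → unchanged [n].

[ˈiːɡeːɡoːɡmeːn]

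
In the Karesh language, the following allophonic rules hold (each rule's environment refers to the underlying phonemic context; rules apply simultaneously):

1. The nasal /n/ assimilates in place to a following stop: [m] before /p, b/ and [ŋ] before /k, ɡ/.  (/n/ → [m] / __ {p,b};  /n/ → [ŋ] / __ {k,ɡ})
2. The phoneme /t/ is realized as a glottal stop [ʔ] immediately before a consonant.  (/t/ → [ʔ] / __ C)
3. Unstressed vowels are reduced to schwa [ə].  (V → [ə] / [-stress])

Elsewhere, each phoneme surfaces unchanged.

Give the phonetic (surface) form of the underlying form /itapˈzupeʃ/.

/i/ (word-initial): in an unstressed syllable, so rule 3 applies → [ə].
/t/ (between /i/ and /a/) is in the target of rule 2 but the environment (immediately before a consonant) is not met → [t].
/a/ (between /t/ and /p/): in an unstressed syllable, so rule 3 applies → [ə].
/u/ — between /z/ and /p/; rule 3 does not apply here → [u].
/e/ (between /p/ and /ʃ/) occurs in an unstressed syllable → [ə] by rule 3.

[ətəpˈzupəʃ]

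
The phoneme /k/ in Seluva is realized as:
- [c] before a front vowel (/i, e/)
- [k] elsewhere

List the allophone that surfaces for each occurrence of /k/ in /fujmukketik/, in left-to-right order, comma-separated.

[k], [c], [k]

Occurrence 1 (position 6): no conditioning environment matches → elsewhere allophone [k].
Occurrence 2 (position 7): before a front vowel → [c].
Occurrence 3 (position 11): no conditioning environment matches → elsewhere allophone [k].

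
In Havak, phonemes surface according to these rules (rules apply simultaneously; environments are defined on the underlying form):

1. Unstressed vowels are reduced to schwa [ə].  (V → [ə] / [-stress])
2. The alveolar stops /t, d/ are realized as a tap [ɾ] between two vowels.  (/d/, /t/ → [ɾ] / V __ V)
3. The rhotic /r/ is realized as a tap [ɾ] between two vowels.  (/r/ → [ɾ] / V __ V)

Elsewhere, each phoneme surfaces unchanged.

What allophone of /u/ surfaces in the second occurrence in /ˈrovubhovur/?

/u/ — between /v/ and /r/, in an unstressed syllable — surfaces as [ə] (rule 1).

[ə]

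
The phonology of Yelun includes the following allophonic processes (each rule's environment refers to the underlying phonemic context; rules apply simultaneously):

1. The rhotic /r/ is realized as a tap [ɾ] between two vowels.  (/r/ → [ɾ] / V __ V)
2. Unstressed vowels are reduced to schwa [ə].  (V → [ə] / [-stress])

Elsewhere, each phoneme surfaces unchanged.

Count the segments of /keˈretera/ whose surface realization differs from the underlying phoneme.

5

Segments that undergo a rule: /e/ → [ə] (rule 2); /r/ → [ɾ] (rule 1); /e/ → [ə] (rule 2); /r/ → [ɾ] (rule 1); /a/ → [ə] (rule 2).
All other segments surface unchanged.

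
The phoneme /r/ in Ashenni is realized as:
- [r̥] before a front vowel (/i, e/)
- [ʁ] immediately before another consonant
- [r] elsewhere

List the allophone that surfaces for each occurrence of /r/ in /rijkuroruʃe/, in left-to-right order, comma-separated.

Occurrence 1 (position 1): before a front vowel (/i, e/) → [r̥].
Occurrence 2 (position 6): no conditioning environment matches → elsewhere allophone [r].
Occurrence 3 (position 8): no conditioning environment matches → elsewhere allophone [r].

[r̥], [r], [r]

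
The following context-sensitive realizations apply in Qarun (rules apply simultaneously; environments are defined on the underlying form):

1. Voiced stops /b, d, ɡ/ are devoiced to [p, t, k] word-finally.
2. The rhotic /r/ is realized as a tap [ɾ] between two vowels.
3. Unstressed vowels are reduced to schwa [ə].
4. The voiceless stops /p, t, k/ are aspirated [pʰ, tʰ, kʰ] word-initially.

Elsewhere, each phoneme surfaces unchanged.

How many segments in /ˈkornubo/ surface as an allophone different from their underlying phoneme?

3

Segments that undergo a rule: /k/ → [kʰ] (rule 4); /u/ → [ə] (rule 3); /o/ → [ə] (rule 3).
All other segments surface unchanged.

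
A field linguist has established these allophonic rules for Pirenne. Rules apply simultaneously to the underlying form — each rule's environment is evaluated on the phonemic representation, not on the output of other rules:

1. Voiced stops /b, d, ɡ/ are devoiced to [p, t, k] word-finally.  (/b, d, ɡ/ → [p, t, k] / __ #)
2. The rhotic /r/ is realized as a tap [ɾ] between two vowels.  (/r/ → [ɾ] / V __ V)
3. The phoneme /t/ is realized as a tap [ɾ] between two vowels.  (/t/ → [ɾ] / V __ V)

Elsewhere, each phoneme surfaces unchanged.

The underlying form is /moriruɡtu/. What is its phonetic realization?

[moɾiɾuɡtu]

/m/ — not in any rule's target class → [m].
/o/ — not in any rule's target class → [o].
/r/ (between /o/ and /i/): between two vowels, so rule 2 applies → [ɾ].
/i/ (between /r/ and /r/) is unaffected → [i].
/r/ (between /i/ and /u/) occurs between two vowels → [ɾ] by rule 2.
/u/ (between /r/ and /ɡ/) is unaffected → [u].
/ɡ/ — between /u/ and /t/; rule 1 does not apply here → [ɡ].
/t/ — between /ɡ/ and /u/; rule 3 does not apply here → [t].
/u/ (word-final) is unaffected → [u].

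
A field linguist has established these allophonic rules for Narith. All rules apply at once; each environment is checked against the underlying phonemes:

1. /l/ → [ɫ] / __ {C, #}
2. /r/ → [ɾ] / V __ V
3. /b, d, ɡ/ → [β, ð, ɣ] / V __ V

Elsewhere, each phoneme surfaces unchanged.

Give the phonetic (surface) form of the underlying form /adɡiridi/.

/a/ — not in any rule's target class → [a].
/d/ — between /a/ and /ɡ/; rule 3 does not apply here → [d].
/ɡ/ (between /d/ and /i/) is in the target of rule 3 but the environment (between two vowels) is not met → [ɡ].
/i/ (between /ɡ/ and /r/) is unaffected → [i].
/r/ meets the environment for rule 2 (between two vowels) → [ɾ].
/i/ stays [i].
/d/ meets the environment for rule 3 (between two vowels) → [ð].
/i/ (word-final): no rule targets it → [i].

[adɡiɾiði]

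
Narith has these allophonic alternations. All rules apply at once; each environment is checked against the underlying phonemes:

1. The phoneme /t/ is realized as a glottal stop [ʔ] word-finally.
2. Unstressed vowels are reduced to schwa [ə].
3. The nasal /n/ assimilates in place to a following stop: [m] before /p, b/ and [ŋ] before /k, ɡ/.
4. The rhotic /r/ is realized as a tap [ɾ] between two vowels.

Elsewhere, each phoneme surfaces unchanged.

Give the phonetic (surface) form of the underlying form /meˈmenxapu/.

[məˈmenxəpə]

/e/ (between /m/ and /m/): in an unstressed syllable, so rule 2 applies → [ə].
/e/ (between /m/ and /n/) is in the target of rule 2 but the environment (in an unstressed syllable) is not met → [e].
/n/ — between /e/ and /x/; rule 3 does not apply here → [n].
Rule 2 applies to /a/ (between /x/ and /p/: in an unstressed syllable) → [ə].
/u/ (word-final) occurs in an unstressed syllable → [ə] by rule 2.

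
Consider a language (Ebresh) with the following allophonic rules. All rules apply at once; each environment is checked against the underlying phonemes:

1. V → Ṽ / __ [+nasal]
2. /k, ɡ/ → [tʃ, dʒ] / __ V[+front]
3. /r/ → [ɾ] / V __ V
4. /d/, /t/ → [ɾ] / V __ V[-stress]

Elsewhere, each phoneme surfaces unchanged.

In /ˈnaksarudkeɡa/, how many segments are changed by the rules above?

Segments that undergo a rule: /r/ → [ɾ] (rule 3); /k/ → [tʃ] (rule 2).
All other segments surface unchanged.

2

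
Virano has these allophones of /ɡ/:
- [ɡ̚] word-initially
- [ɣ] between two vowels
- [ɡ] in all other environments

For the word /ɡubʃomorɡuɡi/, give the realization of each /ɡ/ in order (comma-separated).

Occurrence 1 (position 1): word-initially → [ɡ̚].
Occurrence 2 (position 9): no conditioning environment matches → elsewhere allophone [ɡ].
Occurrence 3 (position 11): between two vowels → [ɣ].

[ɡ̚], [ɡ], [ɣ]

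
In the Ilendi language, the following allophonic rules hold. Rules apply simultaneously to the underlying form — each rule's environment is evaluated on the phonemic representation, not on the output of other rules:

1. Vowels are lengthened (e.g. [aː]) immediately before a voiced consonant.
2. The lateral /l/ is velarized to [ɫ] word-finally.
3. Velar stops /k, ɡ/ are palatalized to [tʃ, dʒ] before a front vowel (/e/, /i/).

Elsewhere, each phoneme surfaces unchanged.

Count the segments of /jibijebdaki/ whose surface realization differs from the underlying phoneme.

Segments that undergo a rule: /i/ → [iː] (rule 1); /i/ → [iː] (rule 1); /e/ → [eː] (rule 1); /k/ → [tʃ] (rule 3).
All other segments surface unchanged.

4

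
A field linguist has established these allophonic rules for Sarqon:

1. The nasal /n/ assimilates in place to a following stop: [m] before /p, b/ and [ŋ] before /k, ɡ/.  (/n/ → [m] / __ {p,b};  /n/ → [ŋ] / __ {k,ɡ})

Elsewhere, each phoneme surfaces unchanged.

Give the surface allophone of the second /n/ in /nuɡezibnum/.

[n]

/n/ (between /b/ and /u/): rule 1 targets it, but not before a labial or velar stop → unchanged [n].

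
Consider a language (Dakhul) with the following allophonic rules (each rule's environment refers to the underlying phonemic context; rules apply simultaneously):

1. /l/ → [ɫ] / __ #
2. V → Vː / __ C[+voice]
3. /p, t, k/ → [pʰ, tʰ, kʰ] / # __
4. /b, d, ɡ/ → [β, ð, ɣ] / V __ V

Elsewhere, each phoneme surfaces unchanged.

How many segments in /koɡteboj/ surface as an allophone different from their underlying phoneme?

5

Segments that undergo a rule: /k/ → [kʰ] (rule 3); /o/ → [oː] (rule 2); /e/ → [eː] (rule 2); /b/ → [β] (rule 4); /o/ → [oː] (rule 2).
All other segments surface unchanged.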